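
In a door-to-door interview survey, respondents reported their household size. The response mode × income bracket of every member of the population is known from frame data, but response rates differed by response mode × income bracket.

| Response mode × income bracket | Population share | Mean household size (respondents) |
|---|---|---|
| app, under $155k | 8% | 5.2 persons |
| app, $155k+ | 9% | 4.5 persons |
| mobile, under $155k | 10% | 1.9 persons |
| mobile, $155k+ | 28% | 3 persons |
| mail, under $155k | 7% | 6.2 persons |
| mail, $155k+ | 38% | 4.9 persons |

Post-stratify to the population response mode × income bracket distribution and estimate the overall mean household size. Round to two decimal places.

Post-stratification weights by population share, not respondent share:
  app, under $155k: 0.08 × 5.2 = 0.416
  app, $155k+: 0.09 × 4.5 = 0.405
  mobile, under $155k: 0.1 × 1.9 = 0.19
  mobile, $155k+: 0.28 × 3 = 0.84
  mail, under $155k: 0.07 × 6.2 = 0.434
  mail, $155k+: 0.38 × 4.9 = 1.862
Post-stratified estimate = 4.147 → 4.15.

4.15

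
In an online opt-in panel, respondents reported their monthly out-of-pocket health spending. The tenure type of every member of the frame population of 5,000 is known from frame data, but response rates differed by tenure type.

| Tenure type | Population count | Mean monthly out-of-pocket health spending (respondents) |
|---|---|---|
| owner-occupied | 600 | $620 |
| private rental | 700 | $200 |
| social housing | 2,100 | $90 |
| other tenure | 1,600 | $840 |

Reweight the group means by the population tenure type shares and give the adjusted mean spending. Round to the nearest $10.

$410

Reweight to the known tenure type distribution:
  owner-occupied: (600/5,000) × 620 = 74.4
  private rental: (700/5,000) × 200 = 28
  social housing: (2,100/5,000) × 90 = 37.8
  other tenure: (1,600/5,000) × 840 = 268.8
Post-stratified estimate = 409 → $410.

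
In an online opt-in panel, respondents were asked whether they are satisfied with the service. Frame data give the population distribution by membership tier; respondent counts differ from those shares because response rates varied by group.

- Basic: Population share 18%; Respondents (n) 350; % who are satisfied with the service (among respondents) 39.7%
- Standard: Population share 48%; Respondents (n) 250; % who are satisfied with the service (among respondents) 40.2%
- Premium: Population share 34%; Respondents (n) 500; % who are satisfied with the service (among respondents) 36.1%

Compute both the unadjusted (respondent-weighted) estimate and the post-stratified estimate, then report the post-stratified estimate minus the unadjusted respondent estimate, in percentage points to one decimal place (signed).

+0.5 percentage points

Unadjusted (pooled respondent) estimate weights by respondent counts:
  (350/1100)×39.7 + (250/1100)×40.2 + (500/1100)×36.1 = 38.1773%
Post-stratifying to population shares instead:
  0.18×39.7 + 0.48×40.2 + 0.34×36.1 = 38.716%
Difference = 38.716 − 38.1773 = 0.5387 pp.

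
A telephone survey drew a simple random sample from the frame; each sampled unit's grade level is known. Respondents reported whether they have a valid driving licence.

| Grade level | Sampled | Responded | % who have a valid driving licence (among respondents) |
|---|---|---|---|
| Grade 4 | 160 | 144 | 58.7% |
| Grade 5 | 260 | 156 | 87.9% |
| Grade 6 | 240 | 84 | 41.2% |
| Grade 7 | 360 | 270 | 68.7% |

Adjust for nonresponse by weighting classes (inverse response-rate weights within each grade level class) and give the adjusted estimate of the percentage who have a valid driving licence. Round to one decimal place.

65.6%

Response rates by class: Grade 4 144/160 = 90%, Grade 5 156/260 = 60%, Grade 6 84/240 = 35%, Grade 7 270/360 = 75%.
With weight = n_sampled/n_responded per class, the weighted class total is n_sampled:
  Grade 4: 160 × 58.7 = 9392
  Grade 5: 260 × 87.9 = 22,854
  Grade 6: 240 × 41.2 = 9888
  Grade 7: 360 × 68.7 = 24,732
Adjusted estimate = 66,866 / 1,020 = 65.5549 → 65.6%.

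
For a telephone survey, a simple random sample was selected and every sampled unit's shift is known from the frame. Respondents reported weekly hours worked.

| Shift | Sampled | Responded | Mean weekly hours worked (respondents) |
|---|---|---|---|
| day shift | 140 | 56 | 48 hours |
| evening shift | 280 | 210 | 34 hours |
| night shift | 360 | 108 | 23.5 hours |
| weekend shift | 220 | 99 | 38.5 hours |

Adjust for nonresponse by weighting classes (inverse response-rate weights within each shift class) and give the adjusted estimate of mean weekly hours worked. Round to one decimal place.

Class response rates: day shift 56/140 = 40%, evening shift 210/280 = 75%, night shift 108/360 = 30%, weekend shift 99/220 = 45%.
With weight = n_sampled/n_responded per class, the weighted class total is n_sampled:
  day shift: 140 × 48 = 6720
  evening shift: 280 × 34 = 9520
  night shift: 360 × 23.5 = 8460
  weekend shift: 220 × 38.5 = 8470
Adjusted estimate = 33,170 / 1,000 = 33.17 → 33.2.

33.2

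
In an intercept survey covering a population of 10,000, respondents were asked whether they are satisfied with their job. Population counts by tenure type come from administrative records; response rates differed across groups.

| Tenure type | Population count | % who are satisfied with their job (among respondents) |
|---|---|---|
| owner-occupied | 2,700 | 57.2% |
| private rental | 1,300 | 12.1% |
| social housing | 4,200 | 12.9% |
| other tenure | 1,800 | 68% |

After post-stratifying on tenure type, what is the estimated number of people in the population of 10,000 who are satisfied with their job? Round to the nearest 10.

Each cell contributes its population count × the respondent rate:
  owner-occupied: 2,700 × 57.2% = 1544.4
  private rental: 1,300 × 12.1% = 157.3
  social housing: 4,200 × 12.9% = 541.8
  other tenure: 1,800 × 68% = 1224
Estimated total = 3467.5 → 3,470.

3,470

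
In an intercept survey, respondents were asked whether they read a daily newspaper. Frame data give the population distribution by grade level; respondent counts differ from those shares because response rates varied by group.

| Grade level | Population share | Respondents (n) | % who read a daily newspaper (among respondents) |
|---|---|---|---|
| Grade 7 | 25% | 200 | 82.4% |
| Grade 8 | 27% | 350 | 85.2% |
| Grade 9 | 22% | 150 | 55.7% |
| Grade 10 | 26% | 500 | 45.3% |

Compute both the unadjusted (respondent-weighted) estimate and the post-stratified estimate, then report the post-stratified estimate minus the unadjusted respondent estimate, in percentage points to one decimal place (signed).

+3.2 percentage points

Without adjustment, the pooled respondent share is:
  (200/1200)×82.4 + (350/1200)×85.2 + (150/1200)×55.7 + (500/1200)×45.3 = 64.4208%
Reweighting by population grade level shares:
  0.25×82.4 + 0.27×85.2 + 0.22×55.7 + 0.26×45.3 = 67.636%
Difference = 67.636 − 64.4208 = 3.2152 pp.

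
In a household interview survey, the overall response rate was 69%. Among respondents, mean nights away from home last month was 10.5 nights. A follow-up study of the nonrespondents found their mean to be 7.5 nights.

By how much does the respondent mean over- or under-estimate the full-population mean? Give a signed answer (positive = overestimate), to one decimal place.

+0.9

Nonresponse fraction = 1 − 0.69 = 0.31.
Bias = (nonresponse fraction) × (respondent mean − nonrespondent mean)
     = 0.31 × (10.5 − 7.5) = 0.31 × 3 = 0.93.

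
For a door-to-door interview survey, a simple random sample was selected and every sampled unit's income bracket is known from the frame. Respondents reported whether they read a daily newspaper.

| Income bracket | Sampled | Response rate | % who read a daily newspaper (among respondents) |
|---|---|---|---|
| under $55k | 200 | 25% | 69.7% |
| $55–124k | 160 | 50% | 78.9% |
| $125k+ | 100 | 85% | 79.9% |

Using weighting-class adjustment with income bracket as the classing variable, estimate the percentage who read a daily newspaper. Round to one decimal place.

Each respondent's weight = sampled/responded in their class; summing within a class gives n_sampled, so:
  under $55k: 200 × 69.7 = 13,940
  $55–124k: 160 × 78.9 = 12,624
  $125k+: 100 × 79.9 = 7990
Adjusted estimate = 34,554 / 460 = 75.1174 → 75.1%.

75.1%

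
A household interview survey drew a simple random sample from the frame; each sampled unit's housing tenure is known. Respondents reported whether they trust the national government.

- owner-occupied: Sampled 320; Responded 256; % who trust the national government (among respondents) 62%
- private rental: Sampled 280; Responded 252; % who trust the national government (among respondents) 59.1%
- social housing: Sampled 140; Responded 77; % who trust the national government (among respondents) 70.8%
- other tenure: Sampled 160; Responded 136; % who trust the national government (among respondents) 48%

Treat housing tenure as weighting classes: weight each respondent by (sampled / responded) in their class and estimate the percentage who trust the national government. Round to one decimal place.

Response rates by class: owner-occupied 256/320 = 80%, private rental 252/280 = 90%, social housing 77/140 = 55%, other tenure 136/160 = 85%.
Each respondent's weight = sampled/responded in their class; summing within a class gives n_sampled, so:
  owner-occupied: 320 × 62 = 19,840
  private rental: 280 × 59.1 = 16,548
  social housing: 140 × 70.8 = 9912
  other tenure: 160 × 48 = 7680
Adjusted estimate = 53,980 / 900 = 59.9778 → 60.0%.

60.0%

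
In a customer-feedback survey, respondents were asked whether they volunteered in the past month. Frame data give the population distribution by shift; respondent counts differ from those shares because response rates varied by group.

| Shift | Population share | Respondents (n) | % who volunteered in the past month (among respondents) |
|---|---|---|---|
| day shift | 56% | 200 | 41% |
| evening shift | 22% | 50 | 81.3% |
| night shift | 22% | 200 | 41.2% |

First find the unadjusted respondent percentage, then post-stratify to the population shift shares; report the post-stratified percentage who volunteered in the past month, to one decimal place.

49.9%

Unadjusted (pooled respondent) estimate weights by respondent counts:
  (200/450)×41 + (50/450)×81.3 + (200/450)×41.2 = 45.5667%
Post-stratifying to population shares instead:
  0.56×41 + 0.22×81.3 + 0.22×41.2 = 49.91%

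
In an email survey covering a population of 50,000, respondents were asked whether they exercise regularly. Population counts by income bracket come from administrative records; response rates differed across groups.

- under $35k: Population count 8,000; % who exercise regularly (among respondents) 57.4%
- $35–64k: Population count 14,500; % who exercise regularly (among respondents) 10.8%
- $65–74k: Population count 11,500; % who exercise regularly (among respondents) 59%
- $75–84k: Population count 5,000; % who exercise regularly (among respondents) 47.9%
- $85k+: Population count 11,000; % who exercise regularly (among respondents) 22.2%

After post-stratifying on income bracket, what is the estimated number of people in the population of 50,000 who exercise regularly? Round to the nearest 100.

Estimated count per cell = population count × respondent percentage:
  under $35k: 8,000 × 57.4% = 4592
  $35–64k: 14,500 × 10.8% = 1566
  $65–74k: 11,500 × 59% = 6785
  $75–84k: 5,000 × 47.9% = 2395
  $85k+: 11,000 × 22.2% = 2442
Estimated total = 17,780 → 17,800.

17,800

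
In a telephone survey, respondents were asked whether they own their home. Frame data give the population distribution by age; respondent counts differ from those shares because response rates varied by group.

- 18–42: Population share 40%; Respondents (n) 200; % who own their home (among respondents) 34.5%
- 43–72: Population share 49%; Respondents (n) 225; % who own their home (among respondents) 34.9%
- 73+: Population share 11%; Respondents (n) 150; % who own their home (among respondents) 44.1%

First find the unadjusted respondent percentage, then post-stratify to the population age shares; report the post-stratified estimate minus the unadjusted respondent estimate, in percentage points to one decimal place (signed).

-1.4 percentage points

Naive respondent-only estimate (weights = respondent counts):
  (200/575)×34.5 + (225/575)×34.9 + (150/575)×44.1 = 37.1609%
Post-stratified estimate weights by population shares:
  0.4×34.5 + 0.49×34.9 + 0.11×44.1 = 35.752%
Difference = 35.752 − 37.1609 = -1.4089 pp.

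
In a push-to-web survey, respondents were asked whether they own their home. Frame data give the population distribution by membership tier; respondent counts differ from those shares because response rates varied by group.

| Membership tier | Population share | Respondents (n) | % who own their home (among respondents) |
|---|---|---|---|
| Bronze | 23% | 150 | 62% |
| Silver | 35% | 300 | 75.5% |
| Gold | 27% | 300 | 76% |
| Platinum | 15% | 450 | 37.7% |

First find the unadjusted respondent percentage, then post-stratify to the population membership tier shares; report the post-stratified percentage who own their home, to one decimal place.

66.9%

Naive respondent-only estimate (weights = respondent counts):
  (150/1200)×62 + (300/1200)×75.5 + (300/1200)×76 + (450/1200)×37.7 = 59.7625%
Post-stratified estimate weights by population shares:
  0.23×62 + 0.35×75.5 + 0.27×76 + 0.15×37.7 = 66.86%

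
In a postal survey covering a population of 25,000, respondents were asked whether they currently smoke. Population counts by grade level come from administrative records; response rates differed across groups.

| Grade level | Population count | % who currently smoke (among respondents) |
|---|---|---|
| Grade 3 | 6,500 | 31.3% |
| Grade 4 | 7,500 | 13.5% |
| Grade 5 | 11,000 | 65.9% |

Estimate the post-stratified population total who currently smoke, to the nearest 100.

10,300

Each cell contributes its population count × the respondent rate:
  Grade 3: 6,500 × 31.3% = 2034.5
  Grade 4: 7,500 × 13.5% = 1012.5
  Grade 5: 11,000 × 65.9% = 7249
Estimated total = 10,296 → 10,300.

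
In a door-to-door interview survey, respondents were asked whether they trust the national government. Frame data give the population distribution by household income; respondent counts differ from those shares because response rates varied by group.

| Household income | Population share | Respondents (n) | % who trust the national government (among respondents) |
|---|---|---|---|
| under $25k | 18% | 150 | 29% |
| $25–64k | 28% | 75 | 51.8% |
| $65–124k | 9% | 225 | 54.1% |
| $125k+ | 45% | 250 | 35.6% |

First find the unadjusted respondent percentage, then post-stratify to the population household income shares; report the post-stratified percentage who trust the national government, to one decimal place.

40.6%

Without adjustment, the pooled respondent share is:
  (150/700)×29 + (75/700)×51.8 + (225/700)×54.1 + (250/700)×35.6 = 41.8679%
Post-stratified estimate weights by population shares:
  0.18×29 + 0.28×51.8 + 0.09×54.1 + 0.45×35.6 = 40.613%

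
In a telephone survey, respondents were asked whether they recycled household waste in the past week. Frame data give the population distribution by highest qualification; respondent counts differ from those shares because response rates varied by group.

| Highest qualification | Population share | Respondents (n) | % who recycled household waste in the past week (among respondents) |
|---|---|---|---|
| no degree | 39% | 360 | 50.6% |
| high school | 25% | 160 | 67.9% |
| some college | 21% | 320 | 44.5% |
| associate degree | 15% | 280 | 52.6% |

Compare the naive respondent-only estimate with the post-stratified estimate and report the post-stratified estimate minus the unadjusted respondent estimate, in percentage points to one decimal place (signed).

+2.1 percentage points

Naive respondent-only estimate (weights = respondent counts):
  (360/1120)×50.6 + (160/1120)×67.9 + (320/1120)×44.5 + (280/1120)×52.6 = 51.8286%
Post-stratified estimate weights by population shares:
  0.39×50.6 + 0.25×67.9 + 0.21×44.5 + 0.15×52.6 = 53.944%
Difference = 53.944 − 51.8286 = 2.1154 pp.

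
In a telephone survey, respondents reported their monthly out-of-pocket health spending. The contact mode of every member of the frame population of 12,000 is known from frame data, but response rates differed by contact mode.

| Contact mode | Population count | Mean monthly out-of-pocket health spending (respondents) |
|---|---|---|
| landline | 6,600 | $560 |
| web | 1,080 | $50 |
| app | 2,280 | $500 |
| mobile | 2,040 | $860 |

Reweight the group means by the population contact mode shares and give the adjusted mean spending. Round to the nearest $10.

$550

Each cell contributes population-share × respondent value:
  landline: (6,600/12,000) × 560 = 308
  web: (1,080/12,000) × 50 = 4.5
  app: (2,280/12,000) × 500 = 95
  mobile: (2,040/12,000) × 860 = 146.2
Post-stratified estimate = 553.7 → $550.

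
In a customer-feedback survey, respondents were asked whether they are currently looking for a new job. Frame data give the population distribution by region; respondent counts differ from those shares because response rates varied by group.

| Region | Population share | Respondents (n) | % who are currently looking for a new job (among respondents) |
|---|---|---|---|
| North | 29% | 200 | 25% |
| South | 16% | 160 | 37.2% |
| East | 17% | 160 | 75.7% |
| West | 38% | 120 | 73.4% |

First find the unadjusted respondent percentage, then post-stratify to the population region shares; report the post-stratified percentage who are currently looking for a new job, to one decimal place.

Unadjusted (pooled respondent) estimate weights by respondent counts:
  (200/640)×25 + (160/640)×37.2 + (160/640)×75.7 + (120/640)×73.4 = 49.8%
Reweighting by population region shares:
  0.29×25 + 0.16×37.2 + 0.17×75.7 + 0.38×73.4 = 53.963%

54.0%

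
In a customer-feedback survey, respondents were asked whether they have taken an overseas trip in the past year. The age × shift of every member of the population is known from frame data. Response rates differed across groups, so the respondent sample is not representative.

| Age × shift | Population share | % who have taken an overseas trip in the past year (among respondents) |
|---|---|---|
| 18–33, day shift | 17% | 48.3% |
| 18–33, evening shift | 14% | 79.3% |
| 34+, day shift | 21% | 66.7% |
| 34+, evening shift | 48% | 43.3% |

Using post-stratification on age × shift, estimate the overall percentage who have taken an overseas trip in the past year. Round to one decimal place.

54.1%

Reweight to the known age × shift distribution:
  18–33, day shift: 0.17 × 48.3 = 8.211
  18–33, evening shift: 0.14 × 79.3 = 11.102
  34+, day shift: 0.21 × 66.7 = 14.007
  34+, evening shift: 0.48 × 43.3 = 20.784
Post-stratified estimate = 54.104 → 54.1%.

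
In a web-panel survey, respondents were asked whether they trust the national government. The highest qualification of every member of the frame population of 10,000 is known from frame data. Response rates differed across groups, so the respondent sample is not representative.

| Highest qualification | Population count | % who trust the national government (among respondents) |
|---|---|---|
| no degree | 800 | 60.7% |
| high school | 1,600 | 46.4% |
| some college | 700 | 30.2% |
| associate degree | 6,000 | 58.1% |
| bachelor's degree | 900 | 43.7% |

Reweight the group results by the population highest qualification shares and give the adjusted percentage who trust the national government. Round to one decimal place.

Post-stratification weights by population share, not respondent share:
  no degree: (800/10,000) × 60.7 = 4.856
  high school: (1,600/10,000) × 46.4 = 7.424
  some college: (700/10,000) × 30.2 = 2.114
  associate degree: (6,000/10,000) × 58.1 = 34.86
  bachelor's degree: (900/10,000) × 43.7 = 3.933
Post-stratified estimate = 53.187 → 53.2%.

53.2%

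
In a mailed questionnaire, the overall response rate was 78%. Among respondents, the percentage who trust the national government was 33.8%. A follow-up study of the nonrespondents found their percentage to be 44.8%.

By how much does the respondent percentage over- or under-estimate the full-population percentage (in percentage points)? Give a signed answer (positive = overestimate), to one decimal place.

-2.4 percentage points

Nonresponse fraction = 1 − 0.78 = 0.22.
Bias = (nonresponse fraction) × (respondent percentage − nonrespondent percentage)
     = 0.22 × (33.8 − 44.8) = 0.22 × -11 = -2.42.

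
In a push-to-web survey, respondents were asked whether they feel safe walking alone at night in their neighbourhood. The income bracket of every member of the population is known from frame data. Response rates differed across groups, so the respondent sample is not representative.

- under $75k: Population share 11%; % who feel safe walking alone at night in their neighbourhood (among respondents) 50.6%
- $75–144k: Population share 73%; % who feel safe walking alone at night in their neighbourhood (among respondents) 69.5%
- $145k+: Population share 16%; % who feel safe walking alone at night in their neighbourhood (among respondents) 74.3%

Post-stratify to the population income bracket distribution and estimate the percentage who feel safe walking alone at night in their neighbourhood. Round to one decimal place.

Reweight to the known income bracket distribution:
  under $75k: 0.11 × 50.6 = 5.566
  $75–144k: 0.73 × 69.5 = 50.735
  $145k+: 0.16 × 74.3 = 11.888
Post-stratified estimate = 68.189 → 68.2%.

68.2%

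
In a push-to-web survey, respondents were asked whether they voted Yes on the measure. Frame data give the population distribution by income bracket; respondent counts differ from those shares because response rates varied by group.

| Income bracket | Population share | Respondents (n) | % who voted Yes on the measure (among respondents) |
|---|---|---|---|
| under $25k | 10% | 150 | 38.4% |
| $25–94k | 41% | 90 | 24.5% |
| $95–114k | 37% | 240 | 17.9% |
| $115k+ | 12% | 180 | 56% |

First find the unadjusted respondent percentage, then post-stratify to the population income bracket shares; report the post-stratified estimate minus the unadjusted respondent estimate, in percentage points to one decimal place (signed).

-6.6 percentage points

Naive respondent-only estimate (weights = respondent counts):
  (150/660)×38.4 + (90/660)×24.5 + (240/660)×17.9 + (180/660)×56 = 33.85%
Post-stratified estimate weights by population shares:
  0.1×38.4 + 0.41×24.5 + 0.37×17.9 + 0.12×56 = 27.228%
Difference = 27.228 − 33.85 = -6.622 pp.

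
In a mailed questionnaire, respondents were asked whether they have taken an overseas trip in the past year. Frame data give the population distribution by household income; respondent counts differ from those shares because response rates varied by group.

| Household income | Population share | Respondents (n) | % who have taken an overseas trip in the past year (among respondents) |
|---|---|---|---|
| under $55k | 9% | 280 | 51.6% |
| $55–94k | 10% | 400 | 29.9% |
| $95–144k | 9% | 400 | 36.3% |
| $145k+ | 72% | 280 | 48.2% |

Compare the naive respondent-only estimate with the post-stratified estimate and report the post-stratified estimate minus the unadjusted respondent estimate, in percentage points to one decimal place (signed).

Without adjustment, the pooled respondent share is:
  (280/1360)×51.6 + (400/1360)×29.9 + (400/1360)×36.3 + (280/1360)×48.2 = 40.0176%
Reweighting by population household income shares:
  0.09×51.6 + 0.1×29.9 + 0.09×36.3 + 0.72×48.2 = 45.605%
Difference = 45.605 − 40.0176 = 5.5874 pp.

+5.6 percentage points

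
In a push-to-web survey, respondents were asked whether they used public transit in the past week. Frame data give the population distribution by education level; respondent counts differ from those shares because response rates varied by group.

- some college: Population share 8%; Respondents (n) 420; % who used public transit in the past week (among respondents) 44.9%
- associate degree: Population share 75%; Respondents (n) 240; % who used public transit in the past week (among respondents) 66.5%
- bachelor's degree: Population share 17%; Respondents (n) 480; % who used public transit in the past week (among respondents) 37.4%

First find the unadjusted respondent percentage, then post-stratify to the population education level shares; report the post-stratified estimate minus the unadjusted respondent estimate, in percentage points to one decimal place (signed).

+13.5 percentage points

Naive respondent-only estimate (weights = respondent counts):
  (420/1140)×44.9 + (240/1140)×66.5 + (480/1140)×37.4 = 46.2895%
Reweighting by population education level shares:
  0.08×44.9 + 0.75×66.5 + 0.17×37.4 = 59.825%
Difference = 59.825 − 46.2895 = 13.5355 pp.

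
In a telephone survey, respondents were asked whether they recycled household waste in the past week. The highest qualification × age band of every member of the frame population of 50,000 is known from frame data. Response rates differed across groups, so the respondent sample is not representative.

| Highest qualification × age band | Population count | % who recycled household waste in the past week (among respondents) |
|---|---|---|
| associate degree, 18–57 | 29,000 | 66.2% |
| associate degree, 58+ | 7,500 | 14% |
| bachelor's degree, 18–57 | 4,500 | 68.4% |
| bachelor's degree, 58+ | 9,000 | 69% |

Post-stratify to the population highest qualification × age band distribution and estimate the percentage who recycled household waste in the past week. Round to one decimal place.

Each cell contributes population-share × respondent value:
  associate degree, 18–57: (29,000/50,000) × 66.2 = 38.396
  associate degree, 58+: (7,500/50,000) × 14 = 2.1
  bachelor's degree, 18–57: (4,500/50,000) × 68.4 = 6.156
  bachelor's degree, 58+: (9,000/50,000) × 69 = 12.42
Post-stratified estimate = 59.072 → 59.1%.

59.1%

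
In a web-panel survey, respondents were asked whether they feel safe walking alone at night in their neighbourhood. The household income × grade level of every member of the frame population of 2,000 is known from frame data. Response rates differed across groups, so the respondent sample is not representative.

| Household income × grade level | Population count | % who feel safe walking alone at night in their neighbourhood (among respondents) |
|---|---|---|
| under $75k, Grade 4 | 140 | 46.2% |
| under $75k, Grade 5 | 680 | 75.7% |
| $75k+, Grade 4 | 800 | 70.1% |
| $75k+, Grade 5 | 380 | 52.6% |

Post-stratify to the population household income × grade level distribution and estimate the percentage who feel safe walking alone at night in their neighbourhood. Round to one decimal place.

Post-stratification weights by population share, not respondent share:
  under $75k, Grade 4: (140/2,000) × 46.2 = 3.234
  under $75k, Grade 5: (680/2,000) × 75.7 = 25.738
  $75k+, Grade 4: (800/2,000) × 70.1 = 28.04
  $75k+, Grade 5: (380/2,000) × 52.6 = 9.994
Post-stratified estimate = 67.006 → 67.0%.

67.0%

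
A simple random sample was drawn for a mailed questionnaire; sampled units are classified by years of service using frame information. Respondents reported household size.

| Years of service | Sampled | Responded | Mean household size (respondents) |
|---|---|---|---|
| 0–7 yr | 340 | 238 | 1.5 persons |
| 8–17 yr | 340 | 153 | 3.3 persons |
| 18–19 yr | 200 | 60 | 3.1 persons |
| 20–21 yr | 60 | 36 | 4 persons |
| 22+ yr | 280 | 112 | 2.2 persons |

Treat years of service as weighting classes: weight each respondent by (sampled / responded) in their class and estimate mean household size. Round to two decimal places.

2.55

Response rates by class: 0–7 yr 238/340 = 70%, 8–17 yr 153/340 = 45%, 18–19 yr 60/200 = 30%, 20–21 yr 36/60 = 60%, 22+ yr 112/280 = 40%.
Each respondent's weight = sampled/responded in their class; summing within a class gives n_sampled, so:
  0–7 yr: 340 × 1.5 = 510
  8–17 yr: 340 × 3.3 = 1122
  18–19 yr: 200 × 3.1 = 620
  20–21 yr: 60 × 4 = 240
  22+ yr: 280 × 2.2 = 616
Adjusted estimate = 3108 / 1,220 = 2.54754 → 2.55.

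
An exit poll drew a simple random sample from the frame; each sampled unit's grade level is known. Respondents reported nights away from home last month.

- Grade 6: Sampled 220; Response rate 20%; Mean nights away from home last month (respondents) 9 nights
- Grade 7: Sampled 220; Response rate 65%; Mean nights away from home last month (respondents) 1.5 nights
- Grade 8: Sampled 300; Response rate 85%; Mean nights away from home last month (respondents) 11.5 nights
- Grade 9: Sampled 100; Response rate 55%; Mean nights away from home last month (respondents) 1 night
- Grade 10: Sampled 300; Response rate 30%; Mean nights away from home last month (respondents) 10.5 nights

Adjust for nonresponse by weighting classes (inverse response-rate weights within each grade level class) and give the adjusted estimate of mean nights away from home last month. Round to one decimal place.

Inverse-response-rate weighting restores each class to its sampled count, so class totals weight by n_sampled:
  Grade 6: 220 × 9 = 1980
  Grade 7: 220 × 1.5 = 330
  Grade 8: 300 × 11.5 = 3450
  Grade 9: 100 × 1 = 100
  Grade 10: 300 × 10.5 = 3150
Adjusted estimate = 9010 / 1,140 = 7.90351 → 7.9.

7.9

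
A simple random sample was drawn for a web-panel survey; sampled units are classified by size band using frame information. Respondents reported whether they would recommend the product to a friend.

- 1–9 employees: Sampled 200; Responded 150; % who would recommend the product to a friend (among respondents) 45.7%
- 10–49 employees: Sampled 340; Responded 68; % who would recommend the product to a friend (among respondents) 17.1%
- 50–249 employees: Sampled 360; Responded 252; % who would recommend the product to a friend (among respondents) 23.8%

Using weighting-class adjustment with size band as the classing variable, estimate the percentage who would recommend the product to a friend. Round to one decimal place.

Response rates by class: 1–9 employees 150/200 = 75%, 10–49 employees 68/340 = 20%, 50–249 employees 252/360 = 70%.
Weighting each respondent by the inverse class response rate inflates each class back to its sampled size, so the class weight is n_sampled:
  1–9 employees: 200 × 45.7 = 9140
  10–49 employees: 340 × 17.1 = 5814
  50–249 employees: 360 × 23.8 = 8568
Adjusted estimate = 23,522 / 900 = 26.1356 → 26.1%.

26.1%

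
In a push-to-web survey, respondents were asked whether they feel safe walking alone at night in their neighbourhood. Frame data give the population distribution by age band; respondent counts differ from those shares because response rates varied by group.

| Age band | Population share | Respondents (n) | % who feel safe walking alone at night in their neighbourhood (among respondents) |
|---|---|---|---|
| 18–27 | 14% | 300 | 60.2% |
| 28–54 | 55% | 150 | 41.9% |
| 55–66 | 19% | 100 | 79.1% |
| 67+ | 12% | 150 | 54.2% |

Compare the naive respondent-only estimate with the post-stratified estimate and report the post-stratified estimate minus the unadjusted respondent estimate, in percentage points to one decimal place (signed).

-4.7 percentage points

Unadjusted (pooled respondent) estimate weights by respondent counts:
  (300/700)×60.2 + (150/700)×41.9 + (100/700)×79.1 + (150/700)×54.2 = 57.6929%
Post-stratified estimate weights by population shares:
  0.14×60.2 + 0.55×41.9 + 0.19×79.1 + 0.12×54.2 = 53.006%
Difference = 53.006 − 57.6929 = -4.6869 pp.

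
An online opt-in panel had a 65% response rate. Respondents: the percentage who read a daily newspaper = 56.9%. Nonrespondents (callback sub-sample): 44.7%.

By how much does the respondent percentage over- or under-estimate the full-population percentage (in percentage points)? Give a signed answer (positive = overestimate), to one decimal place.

+4.3 percentage points

Nonresponse fraction = 1 − 0.65 = 0.35.
Bias = (nonresponse fraction) × (respondent percentage − nonrespondent percentage)
     = 0.35 × (56.9 − 44.7) = 0.35 × 12.2 = 4.27.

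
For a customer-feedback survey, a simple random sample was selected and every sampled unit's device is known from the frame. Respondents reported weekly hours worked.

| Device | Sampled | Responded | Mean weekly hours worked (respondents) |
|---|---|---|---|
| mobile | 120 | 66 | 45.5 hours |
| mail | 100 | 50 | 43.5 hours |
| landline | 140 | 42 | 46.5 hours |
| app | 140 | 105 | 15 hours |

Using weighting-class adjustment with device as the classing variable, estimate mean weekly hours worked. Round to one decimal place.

36.8

Class response rates: mobile 66/120 = 55%, mail 50/100 = 50%, landline 42/140 = 30%, app 105/140 = 75%.
Each respondent's weight = sampled/responded in their class; summing within a class gives n_sampled, so:
  mobile: 120 × 45.5 = 5460
  mail: 100 × 43.5 = 4350
  landline: 140 × 46.5 = 6510
  app: 140 × 15 = 2100
Adjusted estimate = 18,420 / 500 = 36.84 → 36.8.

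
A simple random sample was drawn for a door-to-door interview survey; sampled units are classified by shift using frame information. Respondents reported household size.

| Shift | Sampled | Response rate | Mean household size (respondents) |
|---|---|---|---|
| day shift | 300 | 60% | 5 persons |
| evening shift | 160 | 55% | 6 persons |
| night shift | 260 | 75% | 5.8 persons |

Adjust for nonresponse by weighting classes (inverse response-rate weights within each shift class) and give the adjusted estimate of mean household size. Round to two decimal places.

5.51

Each respondent's weight = sampled/responded in their class; summing within a class gives n_sampled, so:
  day shift: 300 × 5 = 1500
  evening shift: 160 × 6 = 960
  night shift: 260 × 5.8 = 1508
Adjusted estimate = 3968 / 720 = 5.51111 → 5.51.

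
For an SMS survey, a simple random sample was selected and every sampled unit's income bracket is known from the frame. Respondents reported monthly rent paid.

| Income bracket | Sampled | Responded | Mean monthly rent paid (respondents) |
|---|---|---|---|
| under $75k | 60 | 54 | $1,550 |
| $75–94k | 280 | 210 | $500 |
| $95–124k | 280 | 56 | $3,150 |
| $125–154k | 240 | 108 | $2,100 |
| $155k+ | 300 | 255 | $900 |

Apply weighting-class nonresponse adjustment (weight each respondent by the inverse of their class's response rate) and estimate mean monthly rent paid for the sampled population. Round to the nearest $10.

Class response rates: under $75k 54/60 = 90%, $75–94k 210/280 = 75%, $95–124k 56/280 = 20%, $125–154k 108/240 = 45%, $155k+ 255/300 = 85%.
Each respondent's weight = sampled/responded in their class; summing within a class gives n_sampled, so:
  under $75k: 60 × 1550 = 93,000
  $75–94k: 280 × 500 = 140,000
  $95–124k: 280 × 3150 = 882,000
  $125–154k: 240 × 2100 = 504,000
  $155k+: 300 × 900 = 270,000
Adjusted estimate = 1,889,000 / 1,160 = 1628.45 → $1,630.

$1,630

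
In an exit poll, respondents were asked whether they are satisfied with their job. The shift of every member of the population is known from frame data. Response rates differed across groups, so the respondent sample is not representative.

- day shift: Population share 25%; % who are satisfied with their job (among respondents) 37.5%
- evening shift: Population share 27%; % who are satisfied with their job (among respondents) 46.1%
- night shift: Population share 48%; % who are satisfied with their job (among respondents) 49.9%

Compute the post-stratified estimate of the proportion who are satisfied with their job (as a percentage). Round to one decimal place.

45.8%

Weight each group's respondent value by its population share:
  day shift: 0.25 × 37.5 = 9.375
  evening shift: 0.27 × 46.1 = 12.447
  night shift: 0.48 × 49.9 = 23.952
Post-stratified estimate = 45.774 → 45.8%.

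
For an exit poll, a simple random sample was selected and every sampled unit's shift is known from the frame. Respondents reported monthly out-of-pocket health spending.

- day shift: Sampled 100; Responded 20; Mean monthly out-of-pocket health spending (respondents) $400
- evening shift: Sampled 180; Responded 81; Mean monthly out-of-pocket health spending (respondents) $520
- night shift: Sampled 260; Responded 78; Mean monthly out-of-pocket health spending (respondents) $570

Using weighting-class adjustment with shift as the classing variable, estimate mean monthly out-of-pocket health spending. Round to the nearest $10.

Class response rates: day shift 20/100 = 20%, evening shift 81/180 = 45%, night shift 78/260 = 30%.
With weight = n_sampled/n_responded per class, the weighted class total is n_sampled:
  day shift: 100 × 400 = 40,000
  evening shift: 180 × 520 = 93,600
  night shift: 260 × 570 = 148,200
Adjusted estimate = 281,800 / 540 = 521.852 → $520.

$520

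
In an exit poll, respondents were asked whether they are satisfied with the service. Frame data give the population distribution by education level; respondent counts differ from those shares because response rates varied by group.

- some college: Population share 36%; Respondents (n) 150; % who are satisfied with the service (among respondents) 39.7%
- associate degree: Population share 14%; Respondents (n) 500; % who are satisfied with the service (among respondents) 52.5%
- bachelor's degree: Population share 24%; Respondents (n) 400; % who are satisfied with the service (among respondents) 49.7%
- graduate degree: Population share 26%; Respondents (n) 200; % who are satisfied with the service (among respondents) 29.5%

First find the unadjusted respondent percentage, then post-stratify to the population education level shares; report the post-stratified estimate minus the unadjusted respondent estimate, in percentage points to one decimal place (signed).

Naive respondent-only estimate (weights = respondent counts):
  (150/1250)×39.7 + (500/1250)×52.5 + (400/1250)×49.7 + (200/1250)×29.5 = 46.388%
Post-stratified estimate weights by population shares:
  0.36×39.7 + 0.14×52.5 + 0.24×49.7 + 0.26×29.5 = 41.24%
Difference = 41.24 − 46.388 = -5.148 pp.

-5.1 percentage points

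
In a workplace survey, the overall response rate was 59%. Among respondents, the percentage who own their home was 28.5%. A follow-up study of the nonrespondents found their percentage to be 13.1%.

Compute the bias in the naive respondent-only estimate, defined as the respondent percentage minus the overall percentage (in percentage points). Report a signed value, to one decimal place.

+6.3 percentage points

Nonresponse fraction = 1 − 0.59 = 0.41.
Bias = (nonresponse fraction) × (respondent percentage − nonrespondent percentage)
     = 0.41 × (28.5 − 13.1) = 0.41 × 15.4 = 6.314.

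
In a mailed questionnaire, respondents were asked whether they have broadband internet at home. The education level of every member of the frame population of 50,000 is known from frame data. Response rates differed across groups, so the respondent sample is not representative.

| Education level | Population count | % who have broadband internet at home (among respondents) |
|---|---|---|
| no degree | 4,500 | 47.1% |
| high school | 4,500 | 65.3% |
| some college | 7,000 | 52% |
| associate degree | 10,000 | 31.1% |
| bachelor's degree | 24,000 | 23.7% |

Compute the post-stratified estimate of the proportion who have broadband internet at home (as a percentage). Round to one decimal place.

35.0%

Post-stratification weights by population share, not respondent share:
  no degree: (4,500/50,000) × 47.1 = 4.239
  high school: (4,500/50,000) × 65.3 = 5.877
  some college: (7,000/50,000) × 52 = 7.28
  associate degree: (10,000/50,000) × 31.1 = 6.22
  bachelor's degree: (24,000/50,000) × 23.7 = 11.376
Post-stratified estimate = 34.992 → 35.0%.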